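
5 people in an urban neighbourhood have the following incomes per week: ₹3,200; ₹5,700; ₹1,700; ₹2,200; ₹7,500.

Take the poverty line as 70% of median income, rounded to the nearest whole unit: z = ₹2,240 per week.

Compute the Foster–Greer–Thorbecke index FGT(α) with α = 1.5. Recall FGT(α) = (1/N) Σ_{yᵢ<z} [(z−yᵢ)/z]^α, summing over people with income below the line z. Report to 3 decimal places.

0.024

Incomes under z: ₹1,700, ₹2,200 (q = 2 of N = 5).
Shortfall ratios: (2240−1700)/2240 = 0.2411; (2240−2200)/2240 = 0.0179.
Raised to α = 1.5: 0.11836; 0.00239.
Sum = 0.120750; FGT(1.5) = 0.120750 / 5 = 0.024.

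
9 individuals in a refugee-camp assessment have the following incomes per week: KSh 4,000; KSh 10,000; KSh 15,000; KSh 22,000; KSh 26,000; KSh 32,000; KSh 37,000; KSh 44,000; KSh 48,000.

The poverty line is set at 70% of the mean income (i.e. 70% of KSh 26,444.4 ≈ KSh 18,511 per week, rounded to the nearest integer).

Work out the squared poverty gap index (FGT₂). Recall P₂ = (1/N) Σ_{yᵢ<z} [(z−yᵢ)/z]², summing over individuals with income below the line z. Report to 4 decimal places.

0.0958

Below the line: KSh 4,000, KSh 10,000, KSh 15,000 (q = 3 of N = 9).
Gap ratios (z−y)/z: (18511−4000)/18511 = 0.7839; (18511−10000)/18511 = 0.4598; (18511−15000)/18511 = 0.1897.
Squared: 0.6145; 0.2114; 0.0360.
Sum = 0.861892; P₂ = 0.861892 / 9 = 0.0958.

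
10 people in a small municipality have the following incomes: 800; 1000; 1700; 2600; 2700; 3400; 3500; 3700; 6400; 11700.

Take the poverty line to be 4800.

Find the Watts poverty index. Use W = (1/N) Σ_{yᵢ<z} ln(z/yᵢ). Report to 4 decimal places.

Poor units: 800, 1000, 1700, 2600, 2700, 3400, 3500, 3700 (q = 8 of N = 10).
ln(z/y) terms: ln(4800/800) = 1.7918; ln(4800/1000) = 1.5686; ln(4800/1700) = 1.0380; ln(4800/2600) = 0.6131; ln(4800/2700) = 0.5754; ln(4800/3400) = 0.3448; ln(4800/3500) = 0.3159; ln(4800/3700) = 0.2603.
W = 6.507808 / 10 = 0.6508.

0.6508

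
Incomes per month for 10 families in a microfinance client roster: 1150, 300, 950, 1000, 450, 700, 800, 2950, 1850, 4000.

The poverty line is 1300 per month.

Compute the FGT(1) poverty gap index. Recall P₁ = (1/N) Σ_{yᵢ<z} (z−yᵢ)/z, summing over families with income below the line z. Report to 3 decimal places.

Below the line: 300, 450, 700, 800, 950, 1000, 1150 (q = 7 of N = 10).
Normalized shortfalls: (1300−300)/1300 = 0.7692; (1300−450)/1300 = 0.6538; (1300−700)/1300 = 0.4615; (1300−800)/1300 = 0.3846; (1300−950)/1300 = 0.2692; (1300−1000)/1300 = 0.2308; (1300−1150)/1300 = 0.1154.
Sum of shortfalls = 2.884615; P₁ averages over all N: 2.884615 / 10 = 0.288.

0.288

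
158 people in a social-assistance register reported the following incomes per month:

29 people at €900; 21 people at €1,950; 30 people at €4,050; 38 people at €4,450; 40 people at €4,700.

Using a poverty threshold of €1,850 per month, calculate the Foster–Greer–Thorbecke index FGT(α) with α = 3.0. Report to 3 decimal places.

0.025

Below the line: 29×€900 (q = 29 of N = 158).
Relative gaps: (1850−900)/1850 = 0.5135 (×29).
Raised to α = 3.0: 0.13541 (×29).
Sum = 3.926934; FGT(3.0) = 3.926934 / 158 = 0.025.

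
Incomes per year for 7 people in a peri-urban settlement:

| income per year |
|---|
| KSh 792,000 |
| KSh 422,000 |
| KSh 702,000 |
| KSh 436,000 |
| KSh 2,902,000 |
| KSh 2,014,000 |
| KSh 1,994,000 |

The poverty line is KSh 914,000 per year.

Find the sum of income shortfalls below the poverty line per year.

KSh 1,304,000

Below the line: KSh 422,000, KSh 436,000, KSh 702,000, KSh 792,000 (q = 4 of N = 7).
Individual gaps: 914000−422000 = 492000; 914000−436000 = 478000; 914000−702000 = 212000; 914000−792000 = 122000.
Aggregate gap = KSh 1,304,000.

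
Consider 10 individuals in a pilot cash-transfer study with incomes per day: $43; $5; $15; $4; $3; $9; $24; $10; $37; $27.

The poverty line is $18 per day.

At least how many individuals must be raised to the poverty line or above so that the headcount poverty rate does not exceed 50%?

Currently q = 6 of N = 10 are below the line (H = 0.600).
A headcount ratio of at most 50% allows at most ⌊0.50 × 10⌋ = 5 poor individuals.
So at least 6 − 5 = 1 must be lifted.

1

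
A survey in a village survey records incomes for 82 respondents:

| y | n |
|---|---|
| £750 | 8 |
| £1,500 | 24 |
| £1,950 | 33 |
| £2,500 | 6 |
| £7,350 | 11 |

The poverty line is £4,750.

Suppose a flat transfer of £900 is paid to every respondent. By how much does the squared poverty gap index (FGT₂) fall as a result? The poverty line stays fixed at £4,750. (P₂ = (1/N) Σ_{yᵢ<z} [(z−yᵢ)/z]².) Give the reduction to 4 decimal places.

0.1790

Before: below the line — 8×£750, 24×£1,500, 33×£1,950, 6×£2,500; squared poverty gap index (FGT₂) = 0.362459.
After the £900 transfer: below the line — 8×£1,650, 24×£2,400, 33×£2,850, 6×£3,400; squared poverty gap index (FGT₂) = 0.183493.
Reduction = 0.362459 − 0.183493 = 0.1790.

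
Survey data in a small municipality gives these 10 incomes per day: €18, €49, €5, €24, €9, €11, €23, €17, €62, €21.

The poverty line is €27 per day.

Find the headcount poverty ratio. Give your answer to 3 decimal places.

0.800

8 of the 10 workers have income below €27.
H = 8/10 = 0.800.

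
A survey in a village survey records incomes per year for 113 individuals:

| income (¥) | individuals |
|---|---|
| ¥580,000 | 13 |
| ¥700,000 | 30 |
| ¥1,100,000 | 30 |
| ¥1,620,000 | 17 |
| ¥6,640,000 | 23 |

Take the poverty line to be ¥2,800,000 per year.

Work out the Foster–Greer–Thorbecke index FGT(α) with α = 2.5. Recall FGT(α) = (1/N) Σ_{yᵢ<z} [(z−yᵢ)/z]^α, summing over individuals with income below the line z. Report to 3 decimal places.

Below z: 13×¥580,000, 30×¥700,000, 30×¥1,100,000, 17×¥1,620,000 (q = 90 of N = 113).
Relative gaps: (2800000−580000)/2800000 = 0.7929 (×13); (2800000−700000)/2800000 = 0.7500 (×30); (2800000−1100000)/2800000 = 0.6071 (×30); (2800000−1620000)/2800000 = 0.4214 (×17).
Raised to α = 2.5: 0.55974 (×13); 0.48714 (×30); 0.28723 (×30); 0.11529 (×17).
Sum = 32.467677; FGT(2.5) = 32.467677 / 113 = 0.287.

0.287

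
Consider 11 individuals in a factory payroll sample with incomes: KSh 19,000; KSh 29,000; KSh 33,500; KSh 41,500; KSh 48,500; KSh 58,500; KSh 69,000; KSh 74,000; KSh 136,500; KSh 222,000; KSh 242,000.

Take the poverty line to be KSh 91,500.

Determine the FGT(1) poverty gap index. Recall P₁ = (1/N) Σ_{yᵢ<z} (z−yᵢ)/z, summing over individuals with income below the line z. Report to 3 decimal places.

Below the line: KSh 19,000, KSh 29,000, KSh 33,500, KSh 41,500, KSh 48,500, KSh 58,500, KSh 69,000, KSh 74,000 (q = 8 of N = 11).
Shortfall ratios: (91500−19000)/91500 = 0.7923; (91500−29000)/91500 = 0.6831; (91500−33500)/91500 = 0.6339; (91500−41500)/91500 = 0.5464; (91500−48500)/91500 = 0.4699; (91500−58500)/91500 = 0.3607; (91500−69000)/91500 = 0.2459; (91500−74000)/91500 = 0.1913.
Σ = 3.923497. Dividing by the full population N = 11 gives P₁ = 0.357.

0.357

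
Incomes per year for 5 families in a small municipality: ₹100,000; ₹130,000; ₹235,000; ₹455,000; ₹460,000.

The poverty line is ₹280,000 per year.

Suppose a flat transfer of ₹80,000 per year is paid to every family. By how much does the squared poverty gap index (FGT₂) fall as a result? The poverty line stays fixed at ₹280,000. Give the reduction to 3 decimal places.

0.107

Before: below the line — ₹100,000, ₹130,000, ₹235,000; squared poverty gap index (FGT₂) = 0.14522.
After the ₹80,000 transfer: below the line — ₹180,000, ₹210,000; squared poverty gap index (FGT₂) = 0.03801.
Reduction = 0.14522 − 0.03801 = 0.107.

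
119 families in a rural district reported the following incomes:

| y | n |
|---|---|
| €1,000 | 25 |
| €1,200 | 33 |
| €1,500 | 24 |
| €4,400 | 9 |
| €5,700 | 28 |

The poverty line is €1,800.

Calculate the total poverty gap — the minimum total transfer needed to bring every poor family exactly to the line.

Below z: 25×€1,000, 33×€1,200, 24×€1,500 (q = 82 of N = 119).
Individual gaps: 25×(1800−1000) = 20000; 33×(1800−1200) = 19800; 24×(1800−1500) = 7200.
Aggregate gap = €47,000.

€47,000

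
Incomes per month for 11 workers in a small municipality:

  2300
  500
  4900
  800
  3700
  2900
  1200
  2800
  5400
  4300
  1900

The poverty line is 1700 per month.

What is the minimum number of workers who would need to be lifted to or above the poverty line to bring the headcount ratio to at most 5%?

3

Currently q = 3 of N = 11 are below the line (H = 0.273).
A headcount ratio of at most 5% allows at most ⌊0.05 × 11⌋ = 0 poor workers.
So at least 3 − 0 = 3 must be lifted.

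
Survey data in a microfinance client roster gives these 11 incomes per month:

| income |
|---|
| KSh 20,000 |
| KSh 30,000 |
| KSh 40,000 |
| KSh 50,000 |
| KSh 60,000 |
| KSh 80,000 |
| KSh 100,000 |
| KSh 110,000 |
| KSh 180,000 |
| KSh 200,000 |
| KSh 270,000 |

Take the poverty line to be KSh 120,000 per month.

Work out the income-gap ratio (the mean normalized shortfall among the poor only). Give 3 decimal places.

0.490

Below z: KSh 20,000, KSh 30,000, KSh 40,000, KSh 50,000, KSh 60,000, KSh 80,000, KSh 100,000, KSh 110,000 (q = 8 of N = 11).
Relative gaps: 0.8333, 0.7500, 0.6667, 0.5833, 0.5000, 0.3333, 0.1667, 0.0833; sum = 3.916667.
I averages over the q = 8 poor units only: 3.916667 / 8 = 0.490.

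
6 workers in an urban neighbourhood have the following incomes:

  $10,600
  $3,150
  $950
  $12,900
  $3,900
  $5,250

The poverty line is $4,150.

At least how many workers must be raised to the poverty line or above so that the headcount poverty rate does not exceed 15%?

3

Currently q = 3 of N = 6 are below the line (H = 0.500).
A headcount ratio of at most 15% allows at most ⌊0.15 × 6⌋ = 0 poor workers.
So at least 3 − 0 = 3 must be lifted.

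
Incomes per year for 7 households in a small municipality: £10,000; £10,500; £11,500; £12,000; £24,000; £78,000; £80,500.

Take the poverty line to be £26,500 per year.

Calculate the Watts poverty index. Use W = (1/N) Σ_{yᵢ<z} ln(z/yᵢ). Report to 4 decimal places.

Incomes under z: £10,000, £10,500, £11,500, £12,000, £24,000 (q = 5 of N = 7).
ln(z/y) terms: ln(26500/10000) = 0.9746; ln(26500/10500) = 0.9258; ln(26500/11500) = 0.8348; ln(26500/12000) = 0.7922; ln(26500/24000) = 0.0991.
W = 3.626456 / 7 = 0.5181.

0.5181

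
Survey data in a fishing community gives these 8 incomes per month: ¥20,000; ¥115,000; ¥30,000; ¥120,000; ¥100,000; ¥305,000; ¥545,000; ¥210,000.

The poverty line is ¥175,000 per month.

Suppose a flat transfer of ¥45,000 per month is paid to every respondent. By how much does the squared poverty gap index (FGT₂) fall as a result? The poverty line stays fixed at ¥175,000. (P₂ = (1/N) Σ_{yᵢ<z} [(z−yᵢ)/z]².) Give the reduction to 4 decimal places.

Before: below the line — ¥20,000, ¥30,000, ¥100,000, ¥115,000, ¥120,000; squared poverty gap index (FGT₂) = 0.233878.
After the ¥45,000 transfer: below the line — ¥65,000, ¥75,000, ¥145,000, ¥160,000, ¥165,000; squared poverty gap index (FGT₂) = 0.095204.
Reduction = 0.233878 − 0.095204 = 0.1387.

0.1387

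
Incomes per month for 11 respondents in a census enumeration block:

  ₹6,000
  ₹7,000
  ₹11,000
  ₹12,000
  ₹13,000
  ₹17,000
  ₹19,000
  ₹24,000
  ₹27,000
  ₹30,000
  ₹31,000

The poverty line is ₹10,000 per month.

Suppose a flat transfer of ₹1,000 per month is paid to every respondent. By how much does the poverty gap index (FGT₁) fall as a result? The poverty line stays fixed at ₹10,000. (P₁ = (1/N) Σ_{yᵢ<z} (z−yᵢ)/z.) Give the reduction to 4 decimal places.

0.0182

Before: below the line — ₹6,000, ₹7,000; poverty gap index (FGT₁) = 0.063636.
After the ₹1,000 transfer: below the line — ₹7,000, ₹8,000; poverty gap index (FGT₁) = 0.045455.
Reduction = 0.063636 − 0.045455 = 0.0182.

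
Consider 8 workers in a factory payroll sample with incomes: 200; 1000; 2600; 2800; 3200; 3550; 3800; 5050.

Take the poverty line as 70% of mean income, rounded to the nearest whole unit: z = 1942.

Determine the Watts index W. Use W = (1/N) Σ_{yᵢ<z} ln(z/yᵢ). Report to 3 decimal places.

0.367

Poor units: 200, 1000 (q = 2 of N = 8).
Log gaps: ln(1942/200) = 2.2732; ln(1942/1000) = 0.6637.
W = 2.936875 / 8 = 0.367.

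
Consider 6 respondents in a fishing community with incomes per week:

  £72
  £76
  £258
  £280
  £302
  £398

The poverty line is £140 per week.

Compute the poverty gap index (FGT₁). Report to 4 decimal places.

0.1571

Incomes under z: £72, £76 (q = 2 of N = 6).
Relative gaps: (140−72)/140 = 0.4857; (140−76)/140 = 0.4571.
Σ = 0.942857. Dividing by the full population N = 6 gives P₁ = 0.1571.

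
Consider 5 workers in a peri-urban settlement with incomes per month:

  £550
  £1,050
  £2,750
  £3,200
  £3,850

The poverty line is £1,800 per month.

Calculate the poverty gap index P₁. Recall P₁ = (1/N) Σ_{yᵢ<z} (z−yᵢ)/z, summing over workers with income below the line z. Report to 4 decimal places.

Below the line: £550, £1,050 (q = 2 of N = 5).
Gap ratios (z−y)/z: (1800−550)/1800 = 0.6944; (1800−1050)/1800 = 0.4167.
Sum of shortfalls = 1.111111; P₁ averages over all N: 1.111111 / 5 = 0.2222.

0.2222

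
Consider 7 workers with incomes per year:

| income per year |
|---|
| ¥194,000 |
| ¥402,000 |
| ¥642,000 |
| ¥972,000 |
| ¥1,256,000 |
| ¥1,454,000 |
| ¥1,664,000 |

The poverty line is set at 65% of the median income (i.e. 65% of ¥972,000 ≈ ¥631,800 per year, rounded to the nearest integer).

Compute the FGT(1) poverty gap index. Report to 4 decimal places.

0.1510

Poor units: ¥194,000, ¥402,000 (q = 2 of N = 7).
Gap ratios (z−y)/z: (631800−194000)/631800 = 0.6929; (631800−402000)/631800 = 0.3637.
Sum of shortfalls = 1.056664; P₁ averages over all N: 1.056664 / 7 = 0.1510.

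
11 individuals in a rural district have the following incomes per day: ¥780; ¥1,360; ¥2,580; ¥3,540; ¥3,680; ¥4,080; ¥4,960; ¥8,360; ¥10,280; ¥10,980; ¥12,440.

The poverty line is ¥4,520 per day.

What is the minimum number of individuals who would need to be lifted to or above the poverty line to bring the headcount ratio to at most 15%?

5

Currently q = 6 of N = 11 are below the line (H = 0.545).
A headcount ratio of at most 15% allows at most ⌊0.15 × 11⌋ = 1 poor individuals.
So at least 6 − 1 = 5 must be lifted.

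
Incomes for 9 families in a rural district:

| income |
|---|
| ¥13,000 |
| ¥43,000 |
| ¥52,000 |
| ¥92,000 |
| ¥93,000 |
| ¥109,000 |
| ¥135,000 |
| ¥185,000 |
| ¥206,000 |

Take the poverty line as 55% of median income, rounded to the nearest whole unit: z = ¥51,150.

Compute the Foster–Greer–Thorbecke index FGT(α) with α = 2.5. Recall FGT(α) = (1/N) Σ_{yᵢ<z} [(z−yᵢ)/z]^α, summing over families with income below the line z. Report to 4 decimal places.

Below z: ¥13,000, ¥43,000 (q = 2 of N = 9).
Normalized shortfalls: (51150−13000)/51150 = 0.7458; (51150−43000)/51150 = 0.1593.
Raised to α = 2.5: 0.48042; 0.01013.
Sum = 0.490555; FGT(2.5) = 0.490555 / 9 = 0.0545.

0.0545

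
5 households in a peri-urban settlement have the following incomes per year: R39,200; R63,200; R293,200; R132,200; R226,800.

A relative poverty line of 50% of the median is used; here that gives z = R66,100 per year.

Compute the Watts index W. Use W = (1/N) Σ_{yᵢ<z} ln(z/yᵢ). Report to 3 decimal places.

Incomes under z: R39,200, R63,200 (q = 2 of N = 5).
Log shortfalls: ln(66100/39200) = 0.5225; ln(66100/63200) = 0.0449.
W = 0.567356 / 5 = 0.113.

0.113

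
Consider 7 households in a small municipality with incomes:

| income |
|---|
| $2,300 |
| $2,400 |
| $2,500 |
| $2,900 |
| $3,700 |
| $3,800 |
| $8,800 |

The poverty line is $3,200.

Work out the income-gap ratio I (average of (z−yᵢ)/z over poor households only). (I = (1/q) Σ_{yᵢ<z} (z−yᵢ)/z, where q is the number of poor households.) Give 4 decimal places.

0.2109

Poor units: $2,300, $2,400, $2,500, $2,900 (q = 4 of N = 7).
Relative gaps: 0.2812, 0.2500, 0.2188, 0.0938; sum = 0.843750.
I averages over the q = 4 poor units only: 0.843750 / 4 = 0.2109.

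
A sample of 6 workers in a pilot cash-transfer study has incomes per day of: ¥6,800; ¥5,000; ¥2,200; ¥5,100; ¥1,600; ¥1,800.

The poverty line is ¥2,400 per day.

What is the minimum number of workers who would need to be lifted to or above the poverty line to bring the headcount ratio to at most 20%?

2

3 of the 6 workers are poor, so H = 3/6 = 0.500.
A headcount ratio of at most 20% allows at most ⌊0.20 × 6⌋ = 1 poor workers.
So at least 3 − 1 = 2 must be lifted.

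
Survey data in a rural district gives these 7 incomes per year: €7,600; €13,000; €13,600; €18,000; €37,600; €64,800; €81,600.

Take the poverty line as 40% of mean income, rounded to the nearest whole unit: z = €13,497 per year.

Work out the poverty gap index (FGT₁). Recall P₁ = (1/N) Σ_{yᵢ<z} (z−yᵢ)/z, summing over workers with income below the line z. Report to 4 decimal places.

0.0677

Incomes under z: €7,600, €13,000 (q = 2 of N = 7).
Normalized shortfalls: (13497−7600)/13497 = 0.4369; (13497−13000)/13497 = 0.0368.
Σ = 0.473735. Dividing by the full population N = 7 gives P₁ = 0.0677.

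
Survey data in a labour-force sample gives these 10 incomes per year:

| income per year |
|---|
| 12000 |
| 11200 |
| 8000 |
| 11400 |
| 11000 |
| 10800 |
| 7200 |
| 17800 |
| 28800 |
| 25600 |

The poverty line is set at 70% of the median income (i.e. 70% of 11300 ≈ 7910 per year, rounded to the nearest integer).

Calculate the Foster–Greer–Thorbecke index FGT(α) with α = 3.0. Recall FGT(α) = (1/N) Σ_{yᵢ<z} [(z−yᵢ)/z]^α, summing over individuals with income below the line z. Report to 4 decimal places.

0.0001

Poor units: 7200 (q = 1 of N = 10).
Gap ratios (z−y)/z: (7910−7200)/7910 = 0.0898.
Raised to α = 3.0: 0.00072.
Sum = 0.000723; FGT(3.0) = 0.000723 / 10 = 0.0001.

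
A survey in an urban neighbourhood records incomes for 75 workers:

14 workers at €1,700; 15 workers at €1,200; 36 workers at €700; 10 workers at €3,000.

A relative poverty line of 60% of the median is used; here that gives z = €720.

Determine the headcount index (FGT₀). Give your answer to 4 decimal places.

0.4800

36 of the 75 workers have income below €720.
H = 36/75 = 0.4800.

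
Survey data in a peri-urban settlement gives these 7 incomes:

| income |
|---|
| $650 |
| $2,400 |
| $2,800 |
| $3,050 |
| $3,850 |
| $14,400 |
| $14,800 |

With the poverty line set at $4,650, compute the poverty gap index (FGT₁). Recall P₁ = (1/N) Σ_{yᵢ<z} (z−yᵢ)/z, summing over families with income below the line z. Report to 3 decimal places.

Incomes under z: $650, $2,400, $2,800, $3,050, $3,850 (q = 5 of N = 7).
Shortfall ratios: (4650−650)/4650 = 0.8602; (4650−2400)/4650 = 0.4839; (4650−2800)/4650 = 0.3978; (4650−3050)/4650 = 0.3441; (4650−3850)/4650 = 0.1720.
Σ = 2.258065. Dividing by the full population N = 7 gives P₁ = 0.323.

0.323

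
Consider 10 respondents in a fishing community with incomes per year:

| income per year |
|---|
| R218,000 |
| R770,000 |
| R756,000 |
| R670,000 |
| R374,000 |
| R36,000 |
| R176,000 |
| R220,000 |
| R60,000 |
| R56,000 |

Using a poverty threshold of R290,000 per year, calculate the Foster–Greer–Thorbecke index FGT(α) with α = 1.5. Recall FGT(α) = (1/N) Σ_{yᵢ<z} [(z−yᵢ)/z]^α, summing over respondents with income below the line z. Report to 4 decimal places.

0.2740

Below z: R36,000, R56,000, R60,000, R176,000, R218,000, R220,000 (q = 6 of N = 10).
Normalized shortfalls: (290000−36000)/290000 = 0.8759; (290000−56000)/290000 = 0.8069; (290000−60000)/290000 = 0.7931; (290000−176000)/290000 = 0.3931; (290000−218000)/290000 = 0.2483; (290000−220000)/290000 = 0.2414.
Raised to α = 1.5: 0.81970; 0.72481; 0.70631; 0.24647; 0.12371; 0.11859.
Sum = 2.739588; FGT(1.5) = 2.739588 / 10 = 0.2740.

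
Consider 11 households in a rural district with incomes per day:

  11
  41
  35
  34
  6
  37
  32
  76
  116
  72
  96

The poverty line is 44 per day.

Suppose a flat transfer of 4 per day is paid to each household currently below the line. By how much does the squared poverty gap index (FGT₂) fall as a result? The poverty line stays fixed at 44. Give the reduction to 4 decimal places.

Before: below the line — 6, 11, 32, 34, 35, 37, 41; squared poverty gap index (FGT₂) = 0.136927.
After the 4 transfer: below the line — 10, 15, 36, 38, 39, 41; squared poverty gap index (FGT₂) = 0.100066.
Reduction = 0.136927 − 0.100066 = 0.0369.

0.0369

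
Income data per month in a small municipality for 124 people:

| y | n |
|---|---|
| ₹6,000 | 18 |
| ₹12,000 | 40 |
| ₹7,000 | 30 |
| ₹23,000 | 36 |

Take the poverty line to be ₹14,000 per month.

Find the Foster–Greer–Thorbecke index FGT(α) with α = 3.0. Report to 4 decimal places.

Below the line: 18×₹6,000, 30×₹7,000, 40×₹12,000 (q = 88 of N = 124).
Shortfall ratios: (14000−6000)/14000 = 0.5714 (×18); (14000−7000)/14000 = 0.5000 (×30); (14000−12000)/14000 = 0.1429 (×40).
Raised to α = 3.0: 0.18659 (×18); 0.12500 (×30); 0.00292 (×40).
Sum = 7.225219; FGT(3.0) = 7.225219 / 124 = 0.0583.

0.0583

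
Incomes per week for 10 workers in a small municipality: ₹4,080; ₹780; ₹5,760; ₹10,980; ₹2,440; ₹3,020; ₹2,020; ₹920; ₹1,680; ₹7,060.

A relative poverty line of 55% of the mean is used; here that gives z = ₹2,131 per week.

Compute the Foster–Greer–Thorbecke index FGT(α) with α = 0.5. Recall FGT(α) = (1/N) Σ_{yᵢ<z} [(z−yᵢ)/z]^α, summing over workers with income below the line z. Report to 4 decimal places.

0.2238

Below z: ₹780, ₹920, ₹1,680, ₹2,020 (q = 4 of N = 10).
Normalized shortfalls: (2131−780)/2131 = 0.6340; (2131−920)/2131 = 0.5683; (2131−1680)/2131 = 0.2116; (2131−2020)/2131 = 0.0521.
Raised to α = 0.5: 0.79623; 0.75384; 0.46004; 0.22823.
Sum = 2.238337; FGT(0.5) = 2.238337 / 10 = 0.2238.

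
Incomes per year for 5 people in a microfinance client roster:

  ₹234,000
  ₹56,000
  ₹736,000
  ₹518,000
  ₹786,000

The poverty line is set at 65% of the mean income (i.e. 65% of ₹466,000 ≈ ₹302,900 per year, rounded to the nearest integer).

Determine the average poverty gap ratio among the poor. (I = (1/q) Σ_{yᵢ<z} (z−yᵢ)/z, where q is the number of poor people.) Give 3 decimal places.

0.521

Below the line: ₹56,000, ₹234,000 (q = 2 of N = 5).
Shortfall ratios (z−y)/z: 0.8151, 0.2275; sum = 1.042588.
I averages over the q = 2 poor units only: 1.042588 / 2 = 0.521.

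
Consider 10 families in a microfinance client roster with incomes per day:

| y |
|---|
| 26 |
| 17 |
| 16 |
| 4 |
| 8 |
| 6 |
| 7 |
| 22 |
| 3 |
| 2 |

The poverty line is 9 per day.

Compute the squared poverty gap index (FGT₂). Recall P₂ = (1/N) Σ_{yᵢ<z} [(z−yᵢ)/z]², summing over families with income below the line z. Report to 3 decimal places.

0.153

Poor units: 2, 3, 4, 6, 7, 8 (q = 6 of N = 10).
Shortfall ratios: (9−2)/9 = 0.7778; (9−3)/9 = 0.6667; (9−4)/9 = 0.5556; (9−6)/9 = 0.3333; (9−7)/9 = 0.2222; (9−8)/9 = 0.1111.
Squared: 0.6049; 0.4444; 0.3086; 0.1111; 0.0494; 0.0123.
Sum = 1.530864; P₂ = 1.530864 / 10 = 0.153.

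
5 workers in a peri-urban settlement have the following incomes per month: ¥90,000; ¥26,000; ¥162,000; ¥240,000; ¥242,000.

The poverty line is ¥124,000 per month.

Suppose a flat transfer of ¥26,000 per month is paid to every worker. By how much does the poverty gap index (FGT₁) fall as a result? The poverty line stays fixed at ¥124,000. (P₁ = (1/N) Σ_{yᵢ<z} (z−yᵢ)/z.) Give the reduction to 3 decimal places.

0.084

Before: below the line — ¥26,000, ¥90,000; poverty gap index (FGT₁) = 0.21290.
After the ¥26,000 transfer: below the line — ¥52,000, ¥116,000; poverty gap index (FGT₁) = 0.12903.
Reduction = 0.21290 − 0.12903 = 0.084.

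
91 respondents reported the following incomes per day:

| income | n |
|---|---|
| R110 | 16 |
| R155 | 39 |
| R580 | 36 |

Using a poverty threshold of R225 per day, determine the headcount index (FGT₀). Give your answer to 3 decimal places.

55 of the 91 respondents have income below R225.
H = 55/91 = 0.604.

0.604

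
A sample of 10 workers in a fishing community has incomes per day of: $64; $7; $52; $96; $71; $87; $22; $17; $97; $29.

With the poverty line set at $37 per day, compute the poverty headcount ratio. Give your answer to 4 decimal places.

0.4000

4 of the 10 workers have income below $37.
H = 4/10 = 0.4000.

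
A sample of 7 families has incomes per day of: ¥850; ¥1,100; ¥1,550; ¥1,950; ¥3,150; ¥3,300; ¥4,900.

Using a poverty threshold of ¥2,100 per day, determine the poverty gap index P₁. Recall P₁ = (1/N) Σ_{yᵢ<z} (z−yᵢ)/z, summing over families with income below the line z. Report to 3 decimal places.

0.201

Incomes under z: ¥850, ¥1,100, ¥1,550, ¥1,950 (q = 4 of N = 7).
Gap ratios (z−y)/z: (2100−850)/2100 = 0.5952; (2100−1100)/2100 = 0.4762; (2100−1550)/2100 = 0.2619; (2100−1950)/2100 = 0.0714.
Σ = 1.404762. Dividing by the full population N = 7 gives P₁ = 0.201.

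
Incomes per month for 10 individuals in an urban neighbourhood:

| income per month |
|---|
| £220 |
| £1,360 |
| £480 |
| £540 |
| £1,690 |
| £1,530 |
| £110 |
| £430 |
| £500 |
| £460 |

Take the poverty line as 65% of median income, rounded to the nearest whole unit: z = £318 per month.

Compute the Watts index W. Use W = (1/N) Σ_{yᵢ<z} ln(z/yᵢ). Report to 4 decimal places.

0.1430

Below the line: £110, £220 (q = 2 of N = 10).
Log shortfalls: ln(318/110) = 1.0616; ln(318/220) = 0.3684.
W = 1.429995 / 10 = 0.1430.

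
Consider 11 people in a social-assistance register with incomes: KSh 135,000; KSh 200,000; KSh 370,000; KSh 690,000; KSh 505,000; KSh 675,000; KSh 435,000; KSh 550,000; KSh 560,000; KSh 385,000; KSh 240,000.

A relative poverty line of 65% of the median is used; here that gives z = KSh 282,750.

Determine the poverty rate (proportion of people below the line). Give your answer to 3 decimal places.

0.273

3 of the 11 people have income below KSh 282,750.
H = 3/11 = 0.273.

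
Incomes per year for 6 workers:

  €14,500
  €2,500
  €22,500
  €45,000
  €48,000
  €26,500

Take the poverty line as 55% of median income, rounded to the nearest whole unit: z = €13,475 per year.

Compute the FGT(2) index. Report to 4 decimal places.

0.1106

Below z: €2,500 (q = 1 of N = 6).
Gap ratios (z−y)/z: (13475−2500)/13475 = 0.8145.
Squared: 0.6634.
Sum = 0.663363; P₂ = 0.663363 / 6 = 0.1106.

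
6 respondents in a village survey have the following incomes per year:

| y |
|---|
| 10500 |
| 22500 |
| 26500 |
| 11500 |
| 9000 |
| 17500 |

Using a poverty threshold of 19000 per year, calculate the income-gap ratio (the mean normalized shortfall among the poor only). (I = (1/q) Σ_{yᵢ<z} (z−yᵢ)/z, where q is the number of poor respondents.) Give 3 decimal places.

0.362

Below z: 9000, 10500, 11500, 17500 (q = 4 of N = 6).
Relative gaps: 0.5263, 0.4474, 0.3947, 0.0789; sum = 1.447368.
I averages over the q = 4 poor units only: 1.447368 / 4 = 0.362.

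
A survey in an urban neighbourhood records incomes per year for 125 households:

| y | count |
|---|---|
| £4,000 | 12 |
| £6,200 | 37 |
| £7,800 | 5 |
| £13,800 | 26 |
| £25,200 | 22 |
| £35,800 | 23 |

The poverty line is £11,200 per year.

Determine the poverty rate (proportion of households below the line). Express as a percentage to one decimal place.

43.2%

54 of the 125 households have income below £11,200.
H = 54/125 = 43.2%.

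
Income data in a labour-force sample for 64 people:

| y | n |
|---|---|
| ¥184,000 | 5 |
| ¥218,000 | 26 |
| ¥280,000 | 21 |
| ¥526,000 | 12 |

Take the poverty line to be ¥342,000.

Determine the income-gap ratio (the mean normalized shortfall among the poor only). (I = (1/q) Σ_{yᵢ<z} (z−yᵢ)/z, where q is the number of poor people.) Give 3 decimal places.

0.299

Poor units: 5×¥184,000, 26×¥218,000, 21×¥280,000 (q = 52 of N = 64).
Relative gaps: 0.4620 (×5), 0.3626 (×26), 0.1813 (×21); sum = 15.543860.
I averages over the q = 52 poor units only: 15.543860 / 52 = 0.299.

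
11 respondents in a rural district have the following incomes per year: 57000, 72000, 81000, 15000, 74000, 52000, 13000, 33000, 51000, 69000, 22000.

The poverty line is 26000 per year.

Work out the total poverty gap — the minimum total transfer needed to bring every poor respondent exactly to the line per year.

28000

Poor units: 13000, 15000, 22000 (q = 3 of N = 11).
Individual gaps: 26000−13000 = 13000; 26000−15000 = 11000; 26000−22000 = 4000.
Aggregate gap = 28000.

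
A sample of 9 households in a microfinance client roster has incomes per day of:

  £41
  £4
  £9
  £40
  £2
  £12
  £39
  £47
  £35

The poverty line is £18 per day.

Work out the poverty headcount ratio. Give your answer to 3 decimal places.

4 of the 9 households have income below £18.
H = 4/9 = 0.444.

0.444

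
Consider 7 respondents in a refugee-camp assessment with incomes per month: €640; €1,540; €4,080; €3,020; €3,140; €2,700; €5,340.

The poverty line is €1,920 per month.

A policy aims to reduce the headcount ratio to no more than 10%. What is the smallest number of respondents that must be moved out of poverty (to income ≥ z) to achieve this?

2

2 of the 7 respondents are poor, so H = 2/7 = 0.286.
A headcount ratio of at most 10% allows at most ⌊0.10 × 7⌋ = 0 poor respondents.
So at least 2 − 0 = 2 must be lifted.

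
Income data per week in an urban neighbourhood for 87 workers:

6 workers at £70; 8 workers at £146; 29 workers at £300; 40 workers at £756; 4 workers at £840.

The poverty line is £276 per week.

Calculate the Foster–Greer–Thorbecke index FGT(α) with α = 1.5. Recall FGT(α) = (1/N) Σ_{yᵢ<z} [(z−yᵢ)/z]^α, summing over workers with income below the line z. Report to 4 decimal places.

0.0742

Poor units: 6×£70, 8×£146 (q = 14 of N = 87).
Gap ratios (z−y)/z: (276−70)/276 = 0.7464 (×6); (276−146)/276 = 0.4710 (×8).
Raised to α = 1.5: 0.64482 (×6); 0.32326 (×8).
Sum = 6.454985; FGT(1.5) = 6.454985 / 87 = 0.0742.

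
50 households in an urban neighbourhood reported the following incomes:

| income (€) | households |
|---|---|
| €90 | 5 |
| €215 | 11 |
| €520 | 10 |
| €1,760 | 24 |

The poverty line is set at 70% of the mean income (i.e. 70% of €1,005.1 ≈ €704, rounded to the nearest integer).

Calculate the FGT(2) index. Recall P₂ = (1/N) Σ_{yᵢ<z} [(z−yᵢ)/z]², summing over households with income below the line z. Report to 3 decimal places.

Poor units: 5×€90, 11×€215, 10×€520 (q = 26 of N = 50).
Gap ratios (z−y)/z: (704−90)/704 = 0.8722 (×5); (704−215)/704 = 0.6946 (×11); (704−520)/704 = 0.2614 (×10).
Squared: 0.7607 (×5); 0.4825 (×11); 0.0683 (×10).
Sum = 9.793612; P₂ = 9.793612 / 50 = 0.196.

0.196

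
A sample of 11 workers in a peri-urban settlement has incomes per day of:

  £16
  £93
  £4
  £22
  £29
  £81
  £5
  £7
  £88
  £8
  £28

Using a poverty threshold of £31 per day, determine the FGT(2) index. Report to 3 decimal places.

Incomes under z: £4, £5, £7, £8, £16, £22, £28, £29 (q = 8 of N = 11).
Normalized shortfalls: (31−4)/31 = 0.8710; (31−5)/31 = 0.8387; (31−7)/31 = 0.7742; (31−8)/31 = 0.7419; (31−16)/31 = 0.4839; (31−22)/31 = 0.2903; (31−28)/31 = 0.0968; (31−29)/31 = 0.0645.
Squared: 0.7586; 0.7034; 0.5994; 0.5505; 0.2341; 0.0843; 0.0094; 0.0042.
Sum = 2.943809; P₂ = 2.943809 / 11 = 0.268.

0.268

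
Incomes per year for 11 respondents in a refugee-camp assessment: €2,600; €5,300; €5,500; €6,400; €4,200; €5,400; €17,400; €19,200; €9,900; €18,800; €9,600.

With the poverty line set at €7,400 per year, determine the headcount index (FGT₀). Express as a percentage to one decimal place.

6 of the 11 respondents have income below €7,400.
H = 6/11 = 54.5%.

54.5%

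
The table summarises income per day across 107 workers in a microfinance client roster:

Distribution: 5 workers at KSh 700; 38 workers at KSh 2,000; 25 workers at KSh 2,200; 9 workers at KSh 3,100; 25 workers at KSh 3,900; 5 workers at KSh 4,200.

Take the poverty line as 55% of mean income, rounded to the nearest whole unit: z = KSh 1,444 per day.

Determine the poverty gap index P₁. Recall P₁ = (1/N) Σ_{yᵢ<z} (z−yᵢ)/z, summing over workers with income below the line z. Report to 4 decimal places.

0.0241

Below z: 5×KSh 700 (q = 5 of N = 107).
Shortfall ratios: (1444−700)/1444 = 0.5152 (×5).
Σ = 2.576177. Dividing by the full population N = 107 gives P₁ = 0.0241.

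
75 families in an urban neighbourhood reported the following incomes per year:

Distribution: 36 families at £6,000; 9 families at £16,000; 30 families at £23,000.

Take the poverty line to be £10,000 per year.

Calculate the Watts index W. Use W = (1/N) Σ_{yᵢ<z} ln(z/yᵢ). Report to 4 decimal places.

0.2452

Poor units: 36×£6,000 (q = 36 of N = 75).
Log shortfalls: ln(10000/6000) = 0.5108 (×36).
W = 18.389722 / 75 = 0.2452.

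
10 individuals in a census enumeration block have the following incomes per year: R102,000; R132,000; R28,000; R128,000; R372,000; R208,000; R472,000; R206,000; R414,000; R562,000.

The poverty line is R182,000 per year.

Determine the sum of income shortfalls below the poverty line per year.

R338,000

Poor units: R28,000, R102,000, R128,000, R132,000 (q = 4 of N = 10).
Individual gaps: 182000−28000 = 154000; 182000−102000 = 80000; 182000−128000 = 54000; 182000−132000 = 50000.
Aggregate gap = R338,000.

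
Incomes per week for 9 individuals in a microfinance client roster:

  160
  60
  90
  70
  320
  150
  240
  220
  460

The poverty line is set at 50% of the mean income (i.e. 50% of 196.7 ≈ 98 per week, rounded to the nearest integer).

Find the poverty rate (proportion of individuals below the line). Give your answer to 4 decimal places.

0.3333

3 of the 9 individuals have income below 98.
H = 3/9 = 0.3333.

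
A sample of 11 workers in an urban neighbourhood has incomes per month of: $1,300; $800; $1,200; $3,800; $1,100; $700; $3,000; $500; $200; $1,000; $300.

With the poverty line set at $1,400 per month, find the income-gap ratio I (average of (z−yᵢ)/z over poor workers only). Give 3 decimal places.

0.437

Below the line: $200, $300, $500, $700, $800, $1,000, $1,100, $1,200, $1,300 (q = 9 of N = 11).
Relative gaps: 0.8571, 0.7857, 0.6429, 0.5000, 0.4286, 0.2857, 0.2143, 0.1429, 0.0714; sum = 3.928571.
The income-gap ratio divides by q (the poor only): 3.928571 / 9 = 0.437.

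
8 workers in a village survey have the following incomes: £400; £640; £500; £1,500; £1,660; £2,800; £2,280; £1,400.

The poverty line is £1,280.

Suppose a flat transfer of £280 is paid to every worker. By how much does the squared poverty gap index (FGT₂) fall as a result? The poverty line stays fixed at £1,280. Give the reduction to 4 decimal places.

0.0803

Before: below the line — £400, £500, £640; squared poverty gap index (FGT₂) = 0.136749.
After the £280 transfer: below the line — £680, £780, £920; squared poverty gap index (FGT₂) = 0.056427.
Reduction = 0.136749 − 0.056427 = 0.0803.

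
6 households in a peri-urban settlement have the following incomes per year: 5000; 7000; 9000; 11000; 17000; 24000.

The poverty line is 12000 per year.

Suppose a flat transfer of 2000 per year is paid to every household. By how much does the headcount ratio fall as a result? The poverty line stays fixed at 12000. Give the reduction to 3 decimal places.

Before: below the line — 5000, 7000, 9000, 11000; headcount ratio = 0.66667.
After the 2000 transfer: below the line — 7000, 9000, 11000; headcount ratio = 0.50000.
Reduction = 0.66667 − 0.50000 = 0.167.

0.167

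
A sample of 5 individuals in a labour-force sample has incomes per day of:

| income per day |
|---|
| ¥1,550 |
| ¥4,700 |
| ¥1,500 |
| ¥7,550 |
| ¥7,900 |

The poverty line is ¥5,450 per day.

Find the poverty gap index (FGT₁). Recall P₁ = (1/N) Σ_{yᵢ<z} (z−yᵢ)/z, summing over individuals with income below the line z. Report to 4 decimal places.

Below the line: ¥1,500, ¥1,550, ¥4,700 (q = 3 of N = 5).
Normalized shortfalls: (5450−1500)/5450 = 0.7248; (5450−1550)/5450 = 0.7156; (5450−4700)/5450 = 0.1376.
Σ = 1.577982. Dividing by the full population N = 5 gives P₁ = 0.3156.

0.3156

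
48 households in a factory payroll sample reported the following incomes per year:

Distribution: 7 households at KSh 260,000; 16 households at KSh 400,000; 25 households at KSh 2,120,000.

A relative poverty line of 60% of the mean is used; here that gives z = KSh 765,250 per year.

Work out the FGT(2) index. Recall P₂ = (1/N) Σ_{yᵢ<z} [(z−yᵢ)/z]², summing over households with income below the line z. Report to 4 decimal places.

0.1395

Below z: 7×KSh 260,000, 16×KSh 400,000 (q = 23 of N = 48).
Shortfall ratios: (765250−260000)/765250 = 0.6602 (×7); (765250−400000)/765250 = 0.4773 (×16).
Squared: 0.4359 (×7); 0.2278 (×16).
Sum = 6.696402; P₂ = 6.696402 / 48 = 0.1395.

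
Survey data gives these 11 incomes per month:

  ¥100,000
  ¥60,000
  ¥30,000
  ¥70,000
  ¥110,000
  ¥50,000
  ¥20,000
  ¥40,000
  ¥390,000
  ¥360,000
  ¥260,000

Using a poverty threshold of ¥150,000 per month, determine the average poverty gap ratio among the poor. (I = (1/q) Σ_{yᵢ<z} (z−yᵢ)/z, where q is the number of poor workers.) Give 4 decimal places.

0.6000

Poor units: ¥20,000, ¥30,000, ¥40,000, ¥50,000, ¥60,000, ¥70,000, ¥100,000, ¥110,000 (q = 8 of N = 11).
Relative gaps: 0.8667, 0.8000, 0.7333, 0.6667, 0.6000, 0.5333, 0.3333, 0.2667; sum = 4.800000.
The income-gap ratio divides by q (the poor only): 4.800000 / 8 = 0.6000.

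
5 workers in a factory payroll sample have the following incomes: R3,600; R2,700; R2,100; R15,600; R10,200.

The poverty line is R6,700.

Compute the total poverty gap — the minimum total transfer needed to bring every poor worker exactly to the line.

Below z: R2,100, R2,700, R3,600 (q = 3 of N = 5).
Individual gaps: 6700−2100 = 4600; 6700−2700 = 4000; 6700−3600 = 3100.
Aggregate gap = R11,700.

R11,700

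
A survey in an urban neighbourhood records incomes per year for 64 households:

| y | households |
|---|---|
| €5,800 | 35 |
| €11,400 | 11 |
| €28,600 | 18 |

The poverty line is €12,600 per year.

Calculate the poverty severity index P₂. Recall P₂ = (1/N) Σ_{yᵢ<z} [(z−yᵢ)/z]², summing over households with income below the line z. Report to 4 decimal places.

Below z: 35×€5,800, 11×€11,400 (q = 46 of N = 64).
Relative gaps: (12600−5800)/12600 = 0.5397 (×35); (12600−11400)/12600 = 0.0952 (×11).
Squared: 0.2913 (×35); 0.0091 (×11).
Sum = 10.293777; P₂ = 10.293777 / 64 = 0.1608.

0.1608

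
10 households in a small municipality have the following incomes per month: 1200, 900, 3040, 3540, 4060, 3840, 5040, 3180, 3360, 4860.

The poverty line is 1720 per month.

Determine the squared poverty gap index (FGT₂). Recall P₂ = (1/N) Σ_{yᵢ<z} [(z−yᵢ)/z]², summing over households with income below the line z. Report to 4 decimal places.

Incomes under z: 900, 1200 (q = 2 of N = 10).
Normalized shortfalls: (1720−900)/1720 = 0.4767; (1720−1200)/1720 = 0.3023.
Squared: 0.2273; 0.0914.
Sum = 0.318686; P₂ = 0.318686 / 10 = 0.0319.

0.0319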